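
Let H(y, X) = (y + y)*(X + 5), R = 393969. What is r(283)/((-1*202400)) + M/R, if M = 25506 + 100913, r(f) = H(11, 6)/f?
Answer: 329140174741/1025737688400 ≈ 0.32088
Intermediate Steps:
H(y, X) = 2*y*(5 + X) (H(y, X) = (2*y)*(5 + X) = 2*y*(5 + X))
r(f) = 242/f (r(f) = (2*11*(5 + 6))/f = (2*11*11)/f = 242/f)
M = 126419
r(283)/((-1*202400)) + M/R = (242/283)/((-1*202400)) + 126419/393969 = (242*(1/283))/(-202400) + 126419*(1/393969) = (242/283)*(-1/202400) + 126419/393969 = -11/2603600 + 126419/393969 = 329140174741/1025737688400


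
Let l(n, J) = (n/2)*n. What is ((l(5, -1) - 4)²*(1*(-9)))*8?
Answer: -5202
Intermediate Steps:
l(n, J) = n²/2 (l(n, J) = (n*(½))*n = (n/2)*n = n²/2)
((l(5, -1) - 4)²*(1*(-9)))*8 = (((½)*5² - 4)²*(1*(-9)))*8 = (((½)*25 - 4)²*(-9))*8 = ((25/2 - 4)²*(-9))*8 = ((17/2)²*(-9))*8 = ((289/4)*(-9))*8 = -2601/4*8 = -5202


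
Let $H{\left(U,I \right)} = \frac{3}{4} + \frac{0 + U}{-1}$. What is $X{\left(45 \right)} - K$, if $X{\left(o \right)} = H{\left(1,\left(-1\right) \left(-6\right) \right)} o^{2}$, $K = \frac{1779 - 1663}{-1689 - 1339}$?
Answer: $- \frac{1532809}{3028} \approx -506.21$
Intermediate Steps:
$H{\left(U,I \right)} = \frac{3}{4} - U$ ($H{\left(U,I \right)} = 3 \cdot \frac{1}{4} + U \left(-1\right) = \frac{3}{4} - U$)
$K = - \frac{29}{757}$ ($K = \frac{116}{-3028} = 116 \left(- \frac{1}{3028}\right) = - \frac{29}{757} \approx -0.038309$)
$X{\left(o \right)} = - \frac{o^{2}}{4}$ ($X{\left(o \right)} = \left(\frac{3}{4} - 1\right) o^{2} = - \frac{o^{2}}{4}$)
$X{\left(45 \right)} - K = - \frac{45^{2}}{4} - - \frac{29}{757} = \left(- \frac{1}{4}\right) 2025 + \frac{29}{757} = - \frac{2025}{4} + \frac{29}{757} = - \frac{1532809}{3028}$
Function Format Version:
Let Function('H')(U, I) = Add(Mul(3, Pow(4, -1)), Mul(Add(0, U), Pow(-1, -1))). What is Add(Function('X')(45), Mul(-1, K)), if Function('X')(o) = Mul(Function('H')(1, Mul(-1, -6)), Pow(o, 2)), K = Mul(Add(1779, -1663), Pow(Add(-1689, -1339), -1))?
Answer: Rational(-1532809, 3028) ≈ -506.21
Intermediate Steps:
Function('H')(U, I) = Add(Rational(3, 4), Mul(-1, U)) (Function('H')(U, I) = Add(Mul(3, Rational(1, 4)), Mul(U, -1)) = Add(Rational(3, 4), Mul(-1, U)))
K = Rational(-29, 757) (K = Mul(116, Pow(-3028, -1)) = Mul(116, Rational(-1, 3028)) = Rational(-29, 757) ≈ -0.038309)
Function('X')(o) = Mul(Rational(-1, 4), Pow(o, 2)) (Function('X')(o) = Mul(Add(Rational(3, 4), Mul(-1, 1)), Pow(o, 2)) = Mul(Add(Rational(3, 4), -1), Pow(o, 2)) = Mul(Rational(-1, 4), Pow(o, 2)))
Add(Function('X')(45), Mul(-1, K)) = Add(Mul(Rational(-1, 4), Pow(45, 2)), Mul(-1, Rational(-29, 757))) = Add(Mul(Rational(-1, 4), 2025), Rational(29, 757)) = Add(Rational(-2025, 4), Rational(29, 757)) = Rational(-1532809, 3028)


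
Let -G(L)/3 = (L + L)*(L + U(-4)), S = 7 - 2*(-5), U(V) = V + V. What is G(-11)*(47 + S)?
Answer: -80256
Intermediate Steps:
U(V) = 2*V
S = 17 (S = 7 + 10 = 17)
G(L) = -6*L*(-8 + L) (G(L) = -3*(L + L)*(L + 2*(-4)) = -3*2*L*(L - 8) = -3*2*L*(-8 + L) = -6*L*(-8 + L))
G(-11)*(47 + S) = (6*(-11)*(8 - 1*(-11)))*(47 + 17) = (6*(-11)*(8 + 11))*64 = (6*(-11)*19)*64 = -1254*64 = -80256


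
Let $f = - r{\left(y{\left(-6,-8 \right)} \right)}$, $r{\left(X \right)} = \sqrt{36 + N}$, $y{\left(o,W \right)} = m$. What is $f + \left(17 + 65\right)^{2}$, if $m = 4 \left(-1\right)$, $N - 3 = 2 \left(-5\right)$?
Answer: $6724 - \sqrt{29} \approx 6718.6$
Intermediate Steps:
$N = -7$ ($N = 3 + 2 \left(-5\right) = 3 - 10 = -7$)
$m = -4$
$y{\left(o,W \right)} = -4$
$r{\left(X \right)} = \sqrt{29}$ ($r{\left(X \right)} = \sqrt{36 - 7} = \sqrt{29}$)
$f = - \sqrt{29} \approx -5.3852$
$f + \left(17 + 65\right)^{2} = - \sqrt{29} + \left(17 + 65\right)^{2} = - \sqrt{29} + 82^{2} = - \sqrt{29} + 6724 = 6724 - \sqrt{29}$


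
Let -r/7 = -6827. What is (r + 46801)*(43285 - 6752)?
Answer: 3455656470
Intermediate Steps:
r = 47789 (r = -7*(-6827) = 47789)
(r + 46801)*(43285 - 6752) = (47789 + 46801)*(43285 - 6752) = 94590*36533 = 3455656470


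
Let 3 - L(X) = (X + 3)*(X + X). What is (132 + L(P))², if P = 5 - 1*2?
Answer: 9801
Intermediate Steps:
P = 3 (P = 5 - 2 = 3)
L(X) = 3 - 2*X*(3 + X) (L(X) = 3 - (X + 3)*(X + X) = 3 - (3 + X)*2*X = 3 - 2*X*(3 + X))
(132 + L(P))² = (132 + (3 - 6*3 - 2*3²))² = (132 + (3 - 18 - 2*9))² = (132 + (3 - 18 - 18))² = (132 - 33)² = 99² = 9801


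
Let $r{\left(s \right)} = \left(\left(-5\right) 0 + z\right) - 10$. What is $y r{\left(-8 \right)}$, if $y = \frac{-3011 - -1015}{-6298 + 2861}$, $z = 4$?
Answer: $- \frac{11976}{3437} \approx -3.4844$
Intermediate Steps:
$y = \frac{1996}{3437}$ ($y = \frac{-3011 + \left(-453 + 1468\right)}{-3437} = \left(-3011 + 1015\right) \left(- \frac{1}{3437}\right) = \left(-1996\right) \left(- \frac{1}{3437}\right) = \frac{1996}{3437} \approx 0.58074$)
$r{\left(s \right)} = -6$ ($r{\left(s \right)} = \left(\left(-5\right) 0 + 4\right) - 10 = \left(0 + 4\right) - 10 = 4 - 10 = -6$)
$y r{\left(-8 \right)} = \frac{1996}{3437} \left(-6\right) = - \frac{11976}{3437}$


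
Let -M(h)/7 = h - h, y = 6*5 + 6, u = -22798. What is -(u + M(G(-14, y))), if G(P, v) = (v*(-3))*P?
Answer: 22798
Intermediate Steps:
y = 36 (y = 30 + 6 = 36)
G(P, v) = -3*P*v (G(P, v) = (-3*v)*P = -3*P*v)
M(h) = 0 (M(h) = -7*(h - h) = -7*0 = 0)
-(u + M(G(-14, y))) = -(-22798 + 0) = -1*(-22798) = 22798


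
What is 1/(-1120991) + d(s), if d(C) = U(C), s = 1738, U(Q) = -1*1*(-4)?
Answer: 4483963/1120991 ≈ 4.0000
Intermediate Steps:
U(Q) = 4 (U(Q) = -1*(-4) = 4)
d(C) = 4
1/(-1120991) + d(s) = 1/(-1120991) + 4 = -1/1120991 + 4 = 4483963/1120991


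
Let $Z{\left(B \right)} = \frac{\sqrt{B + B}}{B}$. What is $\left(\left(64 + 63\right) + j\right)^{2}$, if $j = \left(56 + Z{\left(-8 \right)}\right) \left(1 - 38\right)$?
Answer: $\frac{15130731}{4} - 71965 i \approx 3.7827 \cdot 10^{6} - 71965.0 i$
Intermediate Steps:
$Z{\left(B \right)} = \frac{\sqrt{2}}{\sqrt{B}}$ ($Z{\left(B \right)} = \frac{\sqrt{2 B}}{B} = \frac{\sqrt{2} \sqrt{B}}{B} = \frac{\sqrt{2}}{\sqrt{B}}$)
$j = -2072 + \frac{37 i}{2}$ ($j = \left(56 + \frac{\sqrt{2}}{2 i \sqrt{2}}\right) \left(1 - 38\right) = \left(56 + \sqrt{2} \left(- \frac{i \sqrt{2}}{4}\right)\right) \left(-37\right) = \left(56 - \frac{i}{2}\right) \left(-37\right) = -2072 + \frac{37 i}{2} \approx -2072.0 + 18.5 i$)
$\left(\left(64 + 63\right) + j\right)^{2} = \left(\left(64 + 63\right) - \left(2072 - \frac{37 i}{2}\right)\right)^{2} = \left(127 - \left(2072 - \frac{37 i}{2}\right)\right)^{2} = \left(-1945 + \frac{37 i}{2}\right)^{2}$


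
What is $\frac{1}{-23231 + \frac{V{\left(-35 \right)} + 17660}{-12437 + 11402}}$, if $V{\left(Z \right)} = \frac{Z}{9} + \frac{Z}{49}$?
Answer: $- \frac{13041}{303177929} \approx -4.3014 \cdot 10^{-5}$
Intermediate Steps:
$V{\left(Z \right)} = \frac{58 Z}{441}$ ($V{\left(Z \right)} = Z \frac{1}{9} + Z \frac{1}{49} = \frac{Z}{9} + \frac{Z}{49} = \frac{58 Z}{441}$)
$\frac{1}{-23231 + \frac{V{\left(-35 \right)} + 17660}{-12437 + 11402}} = \frac{1}{-23231 + \frac{\frac{58}{441} \left(-35\right) + 17660}{-12437 + 11402}} = \frac{1}{-23231 + \frac{- \frac{290}{63} + 17660}{-1035}} = \frac{1}{-23231 + \frac{1112290}{63} \left(- \frac{1}{1035}\right)} = \frac{1}{-23231 - \frac{222458}{13041}} = \frac{1}{- \frac{303177929}{13041}} = - \frac{13041}{303177929}$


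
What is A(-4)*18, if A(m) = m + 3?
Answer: -18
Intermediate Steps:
A(m) = 3 + m
A(-4)*18 = (3 - 4)*18 = -1*18 = -18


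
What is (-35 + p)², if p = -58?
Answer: 8649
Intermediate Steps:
(-35 + p)² = (-35 - 58)² = (-93)² = 8649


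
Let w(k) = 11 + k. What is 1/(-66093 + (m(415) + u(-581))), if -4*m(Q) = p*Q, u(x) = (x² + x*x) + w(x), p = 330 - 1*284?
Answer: 2/1207373 ≈ 1.6565e-6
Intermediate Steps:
p = 46 (p = 330 - 284 = 46)
u(x) = 11 + x + 2*x² (u(x) = (x² + x*x) + (11 + x) = (x² + x²) + (11 + x) = 2*x² + (11 + x) = 11 + x + 2*x²)
m(Q) = -23*Q/2
1/(-66093 + (m(415) + u(-581))) = 1/(-66093 + (-23/2*415 + (11 - 581 + 2*(-581)²))) = 1/(-66093 + (-9545/2 + (11 - 581 + 2*337561))) = 1/(-66093 + (-9545/2 + (11 - 581 + 675122))) = 1/(-66093 + (-9545/2 + 674552)) = 1/(-66093 + 1339559/2) = 1/(1207373/2) = 2/1207373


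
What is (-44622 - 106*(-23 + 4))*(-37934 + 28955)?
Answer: 382577232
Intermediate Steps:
(-44622 - 106*(-23 + 4))*(-37934 + 28955) = (-44622 - 106*(-19))*(-8979) = (-44622 + 2014)*(-8979) = -42608*(-8979) = 382577232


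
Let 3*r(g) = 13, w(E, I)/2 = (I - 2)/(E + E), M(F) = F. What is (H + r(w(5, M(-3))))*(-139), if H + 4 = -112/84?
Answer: 139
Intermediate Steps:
w(E, I) = (-2 + I)/E (w(E, I) = 2*((I - 2)/(E + E)) = 2*((-2 + I)/((2*E))) = 2*((-2 + I)*(1/(2*E))) = 2*((-2 + I)/(2*E)) = (-2 + I)/E)
r(g) = 13/3 (r(g) = (1/3)*13 = 13/3)
H = -16/3 (H = -4 - 112/84 = -4 - 112*1/84 = -4 - 4/3 = -16/3 ≈ -5.3333)
(H + r(w(5, M(-3))))*(-139) = (-16/3 + 13/3)*(-139) = -1*(-139) = 139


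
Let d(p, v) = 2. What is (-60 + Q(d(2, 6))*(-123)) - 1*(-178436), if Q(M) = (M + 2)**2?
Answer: 176408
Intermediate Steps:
Q(M) = (2 + M)**2
(-60 + Q(d(2, 6))*(-123)) - 1*(-178436) = (-60 + (2 + 2)**2*(-123)) - 1*(-178436) = (-60 + 4**2*(-123)) + 178436 = (-60 + 16*(-123)) + 178436 = (-60 - 1968) + 178436 = -2028 + 178436 = 176408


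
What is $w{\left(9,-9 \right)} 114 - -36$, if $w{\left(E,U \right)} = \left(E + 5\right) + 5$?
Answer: $2202$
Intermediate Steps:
$w{\left(E,U \right)} = 10 + E$ ($w{\left(E,U \right)} = \left(5 + E\right) + 5 = 10 + E$)
$w{\left(9,-9 \right)} 114 - -36 = \left(10 + 9\right) 114 - -36 = 19 \cdot 114 + 36 = 2166 + 36 = 2202$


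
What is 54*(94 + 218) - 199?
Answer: 16649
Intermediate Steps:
54*(94 + 218) - 199 = 54*312 - 199 = 16848 - 199 = 16649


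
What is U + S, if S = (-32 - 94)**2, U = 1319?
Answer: 17195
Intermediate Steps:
S = 15876 (S = (-126)**2 = 15876)
U + S = 1319 + 15876 = 17195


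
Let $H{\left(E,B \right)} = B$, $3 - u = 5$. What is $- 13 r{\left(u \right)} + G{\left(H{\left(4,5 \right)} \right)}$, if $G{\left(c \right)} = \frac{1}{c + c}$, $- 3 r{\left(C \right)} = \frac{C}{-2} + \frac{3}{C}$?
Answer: $- \frac{31}{15} \approx -2.0667$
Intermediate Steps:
$u = -2$ ($u = 3 - 5 = -2$)
$r{\left(C \right)} = - \frac{1}{C} + \frac{C}{6}$ ($r{\left(C \right)} = - \frac{\frac{C}{-2} + \frac{3}{C}}{3} = - \frac{C \left(- \frac{1}{2}\right) + \frac{3}{C}}{3} = - \frac{- \frac{C}{2} + \frac{3}{C}}{3} = - \frac{\frac{3}{C} - \frac{C}{2}}{3} = - \frac{1}{C} + \frac{C}{6}$)
$G{\left(c \right)} = \frac{1}{2 c}$
$- 13 r{\left(u \right)} + G{\left(H{\left(4,5 \right)} \right)} = - 13 \left(- \frac{1}{-2} + \frac{1}{6} \left(-2\right)\right) + \frac{1}{2 \cdot 5} = - 13 \left(\left(-1\right) \left(- \frac{1}{2}\right) - \frac{1}{3}\right) + \frac{1}{2} \cdot \frac{1}{5} = - 13 \left(\frac{1}{2} - \frac{1}{3}\right) + \frac{1}{10} = \left(-13\right) \frac{1}{6} + \frac{1}{10} = - \frac{13}{6} + \frac{1}{10} = - \frac{31}{15}$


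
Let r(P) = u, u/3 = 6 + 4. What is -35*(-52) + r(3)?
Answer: 1850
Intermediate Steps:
u = 30 (u = 3*(6 + 4) = 3*10 = 30)
r(P) = 30
-35*(-52) + r(3) = -35*(-52) + 30 = 1820 + 30 = 1850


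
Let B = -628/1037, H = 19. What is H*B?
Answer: -11932/1037 ≈ -11.506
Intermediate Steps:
B = -628/1037 (B = -628*1/1037 = -628/1037 ≈ -0.60559)
H*B = 19*(-628/1037) = -11932/1037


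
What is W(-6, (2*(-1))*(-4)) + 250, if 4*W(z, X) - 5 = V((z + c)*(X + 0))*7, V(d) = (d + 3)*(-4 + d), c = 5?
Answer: 1425/4 ≈ 356.25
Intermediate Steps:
V(d) = (-4 + d)*(3 + d) (V(d) = (3 + d)*(-4 + d) = (-4 + d)*(3 + d))
W(z, X) = -79/4 - 7*X*(5 + z)/4 + 7*X²*(5 + z)²/4 (W(z, X) = 5/4 + ((-12 + ((z + 5)*(X + 0))² - (z + 5)*(X + 0))*7)/4 = 5/4 + ((-12 + ((5 + z)*X)² - (5 + z)*X)*7)/4 = 5/4 + ((-12 + (X*(5 + z))² - X*(5 + z))*7)/4 = 5/4 + ((-12 + X²*(5 + z)² - X*(5 + z))*7)/4 = 5/4 + (-84 - 7*X*(5 + z) + 7*X²*(5 + z)²)/4 = 5/4 + (-21 - 7*X*(5 + z)/4 + 7*X²*(5 + z)²/4) = -79/4 - 7*X*(5 + z)/4 + 7*X²*(5 + z)²/4)
W(-6, (2*(-1))*(-4)) + 250 = (-79/4 - 7*(2*(-1))*(-4)*(5 - 6)/4 + 7*((2*(-1))*(-4))²*(5 - 6)²/4) + 250 = (-79/4 - 7/4*(-2*(-4))*(-1) + (7/4)*(-2*(-4))²*(-1)²) + 250 = (-79/4 - 7/4*8*(-1) + (7/4)*8²*1) + 250 = (-79/4 + 14 + (7/4)*64*1) + 250 = (-79/4 + 14 + 112) + 250 = 425/4 + 250 = 1425/4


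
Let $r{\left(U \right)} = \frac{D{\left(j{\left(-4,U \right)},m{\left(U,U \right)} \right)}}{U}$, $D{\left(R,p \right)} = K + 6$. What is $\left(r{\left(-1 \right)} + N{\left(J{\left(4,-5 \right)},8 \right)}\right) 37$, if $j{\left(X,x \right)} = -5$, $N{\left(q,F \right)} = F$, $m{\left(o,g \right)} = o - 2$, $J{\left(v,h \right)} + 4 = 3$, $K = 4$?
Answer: $-74$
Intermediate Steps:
$J{\left(v,h \right)} = -1$ ($J{\left(v,h \right)} = -4 + 3 = -1$)
$m{\left(o,g \right)} = -2 + o$
$D{\left(R,p \right)} = 10$ ($D{\left(R,p \right)} = 4 + 6 = 10$)
$r{\left(U \right)} = \frac{10}{U}$
$\left(r{\left(-1 \right)} + N{\left(J{\left(4,-5 \right)},8 \right)}\right) 37 = \left(\frac{10}{-1} + 8\right) 37 = \left(10 \left(-1\right) + 8\right) 37 = \left(-10 + 8\right) 37 = \left(-2\right) 37 = -74$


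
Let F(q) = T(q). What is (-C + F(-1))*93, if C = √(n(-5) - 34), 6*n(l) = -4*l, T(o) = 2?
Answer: 186 - 62*I*√69 ≈ 186.0 - 515.01*I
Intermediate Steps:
F(q) = 2
n(l) = -2*l/3 (n(l) = (-4*l)/6 = -2*l/3)
C = 2*I*√69/3 (C = √(-⅔*(-5) - 34) = √(10/3 - 34) = √(-92/3) = 2*I*√69/3 ≈ 5.5378*I)
(-C + F(-1))*93 = (-2*I*√69/3 + 2)*93 = (2 - 2*I*√69/3)*93 = 186 - 62*I*√69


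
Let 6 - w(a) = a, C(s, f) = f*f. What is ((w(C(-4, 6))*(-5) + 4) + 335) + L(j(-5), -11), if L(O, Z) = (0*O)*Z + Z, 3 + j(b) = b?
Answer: 478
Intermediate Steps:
C(s, f) = f**2
w(a) = 6 - a
j(b) = -3 + b
L(O, Z) = Z (L(O, Z) = 0*Z + Z = 0 + Z = Z)
((w(C(-4, 6))*(-5) + 4) + 335) + L(j(-5), -11) = (((6 - 1*6**2)*(-5) + 4) + 335) - 11 = (((6 - 1*36)*(-5) + 4) + 335) - 11 = (((6 - 36)*(-5) + 4) + 335) - 11 = ((-30*(-5) + 4) + 335) - 11 = ((150 + 4) + 335) - 11 = (154 + 335) - 11 = 489 - 11 = 478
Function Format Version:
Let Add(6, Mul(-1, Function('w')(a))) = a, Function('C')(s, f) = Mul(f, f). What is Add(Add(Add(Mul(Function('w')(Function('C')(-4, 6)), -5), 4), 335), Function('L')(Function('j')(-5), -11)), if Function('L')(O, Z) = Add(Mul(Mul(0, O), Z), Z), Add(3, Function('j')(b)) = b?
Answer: 478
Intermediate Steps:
Function('C')(s, f) = Pow(f, 2)
Function('w')(a) = Add(6, Mul(-1, a))
Function('j')(b) = Add(-3, b)
Function('L')(O, Z) = Z (Function('L')(O, Z) = Add(Mul(0, Z), Z) = Add(0, Z) = Z)
Add(Add(Add(Mul(Function('w')(Function('C')(-4, 6)), -5), 4), 335), Function('L')(Function('j')(-5), -11)) = Add(Add(Add(Mul(Add(6, Mul(-1, Pow(6, 2))), -5), 4), 335), -11) = Add(Add(Add(Mul(Add(6, Mul(-1, 36)), -5), 4), 335), -11) = Add(Add(Add(Mul(Add(6, -36), -5), 4), 335), -11) = Add(Add(Add(Mul(-30, -5), 4), 335), -11) = Add(Add(Add(150, 4), 335), -11) = Add(Add(154, 335), -11) = Add(489, -11) = 478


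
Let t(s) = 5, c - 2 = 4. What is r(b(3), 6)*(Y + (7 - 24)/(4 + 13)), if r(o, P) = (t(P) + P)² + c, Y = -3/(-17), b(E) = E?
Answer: -1778/17 ≈ -104.59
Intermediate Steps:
c = 6 (c = 2 + 4 = 6)
Y = 3/17 (Y = -3*(-1/17) = 3/17 ≈ 0.17647)
r(o, P) = 6 + (5 + P)² (r(o, P) = (5 + P)² + 6 = 6 + (5 + P)²)
r(b(3), 6)*(Y + (7 - 24)/(4 + 13)) = (6 + (5 + 6)²)*(3/17 + (7 - 24)/(4 + 13)) = (6 + 11²)*(3/17 - 17/17) = (6 + 121)*(3/17 - 17*1/17) = 127*(3/17 - 1) = 127*(-14/17) = -1778/17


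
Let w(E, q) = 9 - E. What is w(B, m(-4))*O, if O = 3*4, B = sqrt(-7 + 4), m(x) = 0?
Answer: 108 - 12*I*sqrt(3) ≈ 108.0 - 20.785*I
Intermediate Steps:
B = I*sqrt(3) (B = sqrt(-3) = I*sqrt(3) ≈ 1.732*I)
O = 12
w(B, m(-4))*O = (9 - I*sqrt(3))*12 = 108 - 12*I*sqrt(3)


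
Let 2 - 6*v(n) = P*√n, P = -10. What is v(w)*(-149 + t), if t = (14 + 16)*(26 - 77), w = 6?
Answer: -1679/3 - 8395*√6/3 ≈ -7414.2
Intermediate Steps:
v(n) = ⅓ + 5*√n/3 (v(n) = ⅓ - (-5)*√n/3 = ⅓ + 5*√n/3)
t = -1530 (t = 30*(-51) = -1530)
v(w)*(-149 + t) = (⅓ + 5*√6/3)*(-149 - 1530) = (⅓ + 5*√6/3)*(-1679) = -1679/3 - 8395*√6/3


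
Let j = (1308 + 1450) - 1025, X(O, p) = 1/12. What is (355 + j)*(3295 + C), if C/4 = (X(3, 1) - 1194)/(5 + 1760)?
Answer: 12133157808/1765 ≈ 6.8743e+6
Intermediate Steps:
X(O, p) = 1/12
j = 1733 (j = 2758 - 1025 = 1733)
C = -14327/5295 (C = 4*((1/12 - 1194)/(5 + 1760)) = 4*(-14327/12/1765) = 4*(-14327/12*1/1765) = 4*(-14327/21180) = -14327/5295 ≈ -2.7058)
(355 + j)*(3295 + C) = (355 + 1733)*(3295 - 14327/5295) = 2088*(17432698/5295) = 12133157808/1765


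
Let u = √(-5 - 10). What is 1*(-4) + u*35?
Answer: -4 + 35*I*√15 ≈ -4.0 + 135.55*I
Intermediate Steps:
u = I*√15 (u = √(-15) = I*√15 ≈ 3.873*I)
1*(-4) + u*35 = 1*(-4) + (I*√15)*35 = -4 + 35*I*√15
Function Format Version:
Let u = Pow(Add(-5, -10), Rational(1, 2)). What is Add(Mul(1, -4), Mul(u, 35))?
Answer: Add(-4, Mul(35, I, Pow(15, Rational(1, 2)))) ≈ Add(-4.0000, Mul(135.55, I))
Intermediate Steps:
u = Mul(I, Pow(15, Rational(1, 2))) (u = Pow(-15, Rational(1, 2)) = Mul(I, Pow(15, Rational(1, 2))) ≈ Mul(3.8730, I))
Add(Mul(1, -4), Mul(u, 35)) = Add(Mul(1, -4), Mul(Mul(I, Pow(15, Rational(1, 2))), 35)) = Add(-4, Mul(35, I, Pow(15, Rational(1, 2))))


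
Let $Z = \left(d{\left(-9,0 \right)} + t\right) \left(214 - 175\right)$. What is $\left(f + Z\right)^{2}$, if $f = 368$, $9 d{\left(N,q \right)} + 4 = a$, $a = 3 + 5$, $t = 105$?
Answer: $\frac{180660481}{9} \approx 2.0073 \cdot 10^{7}$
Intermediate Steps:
$a = 8$
$d{\left(N,q \right)} = \frac{4}{9}$ ($d{\left(N,q \right)} = - \frac{4}{9} + \frac{1}{9} \cdot 8 = - \frac{4}{9} + \frac{8}{9} = \frac{4}{9}$)
$Z = \frac{12337}{3}$ ($Z = \left(\frac{4}{9} + 105\right) \left(214 - 175\right) = \frac{949}{9} \cdot 39 = \frac{12337}{3} \approx 4112.3$)
$\left(f + Z\right)^{2} = \left(368 + \frac{12337}{3}\right)^{2} = \left(\frac{13441}{3}\right)^{2} = \frac{180660481}{9}$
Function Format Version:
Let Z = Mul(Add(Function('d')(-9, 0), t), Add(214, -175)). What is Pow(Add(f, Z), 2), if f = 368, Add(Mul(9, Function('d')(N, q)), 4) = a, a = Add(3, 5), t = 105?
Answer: Rational(180660481, 9) ≈ 2.0073e+7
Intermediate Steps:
a = 8
Function('d')(N, q) = Rational(4, 9) (Function('d')(N, q) = Add(Rational(-4, 9), Mul(Rational(1, 9), 8)) = Add(Rational(-4, 9), Rational(8, 9)) = Rational(4, 9))
Z = Rational(12337, 3) (Z = Mul(Add(Rational(4, 9), 105), Add(214, -175)) = Mul(Rational(949, 9), 39) = Rational(12337, 3) ≈ 4112.3)
Pow(Add(f, Z), 2) = Pow(Add(368, Rational(12337, 3)), 2) = Pow(Rational(13441, 3), 2) = Rational(180660481, 9)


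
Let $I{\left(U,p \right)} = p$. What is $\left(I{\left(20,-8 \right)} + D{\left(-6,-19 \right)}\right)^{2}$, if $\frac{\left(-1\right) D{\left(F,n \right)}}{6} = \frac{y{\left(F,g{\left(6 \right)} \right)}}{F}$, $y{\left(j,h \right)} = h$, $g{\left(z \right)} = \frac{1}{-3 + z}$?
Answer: $\frac{529}{9} \approx 58.778$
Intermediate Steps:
$D{\left(F,n \right)} = - \frac{2}{F}$ ($D{\left(F,n \right)} = - 6 \frac{1}{\left(-3 + 6\right) F} = - 6 \frac{1}{3 F} = - \frac{2}{F}$)
$\left(I{\left(20,-8 \right)} + D{\left(-6,-19 \right)}\right)^{2} = \left(-8 - \frac{2}{-6}\right)^{2} = \left(-8 - - \frac{1}{3}\right)^{2} = \left(-8 + \frac{1}{3}\right)^{2} = \left(- \frac{23}{3}\right)^{2} = \frac{529}{9}$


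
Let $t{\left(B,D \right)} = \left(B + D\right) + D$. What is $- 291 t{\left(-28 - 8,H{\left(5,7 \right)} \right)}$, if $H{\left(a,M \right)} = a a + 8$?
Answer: $-8730$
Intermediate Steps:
$H{\left(a,M \right)} = 8 + a^{2}$ ($H{\left(a,M \right)} = a^{2} + 8 = 8 + a^{2}$)
$t{\left(B,D \right)} = B + 2 D$
$- 291 t{\left(-28 - 8,H{\left(5,7 \right)} \right)} = - 291 \left(\left(-28 - 8\right) + 2 \left(8 + 5^{2}\right)\right) = - 291 \left(-36 + 2 \left(8 + 25\right)\right) = - 291 \left(-36 + 2 \cdot 33\right) = - 291 \left(-36 + 66\right) = \left(-291\right) 30 = -8730$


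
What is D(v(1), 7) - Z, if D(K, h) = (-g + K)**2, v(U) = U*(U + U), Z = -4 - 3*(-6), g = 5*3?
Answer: 155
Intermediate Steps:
g = 15
Z = 14 (Z = -4 + 18 = 14)
v(U) = 2*U**2 (v(U) = U*(2*U) = 2*U**2)
D(K, h) = (-15 + K)**2 (D(K, h) = (-1*15 + K)**2 = (-15 + K)**2)
D(v(1), 7) - Z = (-15 + 2*1**2)**2 - 1*14 = (-15 + 2*1)**2 - 14 = (-15 + 2)**2 - 14 = (-13)**2 - 14 = 169 - 14 = 155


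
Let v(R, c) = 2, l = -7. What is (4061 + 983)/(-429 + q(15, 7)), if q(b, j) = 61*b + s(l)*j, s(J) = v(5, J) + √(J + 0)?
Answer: 2522000/250343 - 35308*I*√7/250343 ≈ 10.074 - 0.37315*I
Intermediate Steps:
s(J) = 2 + √J (s(J) = 2 + √(J + 0) = 2 + √J)
q(b, j) = 61*b + j*(2 + I*√7) (q(b, j) = 61*b + (2 + √(-7))*j = 61*b + (2 + I*√7)*j = 61*b + j*(2 + I*√7))
(4061 + 983)/(-429 + q(15, 7)) = (4061 + 983)/(-429 + (61*15 + 7*(2 + I*√7))) = 5044/(-429 + (915 + (14 + 7*I*√7))) = 5044/(-429 + (929 + 7*I*√7)) = 5044/(500 + 7*I*√7)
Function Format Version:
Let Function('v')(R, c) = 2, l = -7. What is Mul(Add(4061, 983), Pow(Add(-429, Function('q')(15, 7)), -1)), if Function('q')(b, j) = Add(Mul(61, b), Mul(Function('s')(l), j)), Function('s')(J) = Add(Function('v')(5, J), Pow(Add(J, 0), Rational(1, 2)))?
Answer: Add(Rational(2522000, 250343), Mul(Rational(-35308, 250343), I, Pow(7, Rational(1, 2)))) ≈ Add(10.074, Mul(-0.37315, I))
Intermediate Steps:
Function('s')(J) = Add(2, Pow(J, Rational(1, 2))) (Function('s')(J) = Add(2, Pow(Add(J, 0), Rational(1, 2))) = Add(2, Pow(J, Rational(1, 2))))
Function('q')(b, j) = Add(Mul(61, b), Mul(j, Add(2, Mul(I, Pow(7, Rational(1, 2)))))) (Function('q')(b, j) = Add(Mul(61, b), Mul(Add(2, Pow(-7, Rational(1, 2))), j)) = Add(Mul(61, b), Mul(Add(2, Mul(I, Pow(7, Rational(1, 2)))), j)) = Add(Mul(61, b), Mul(j, Add(2, Mul(I, Pow(7, Rational(1, 2)))))))
Mul(Add(4061, 983), Pow(Add(-429, Function('q')(15, 7)), -1)) = Mul(Add(4061, 983), Pow(Add(-429, Add(Mul(61, 15), Mul(7, Add(2, Mul(I, Pow(7, Rational(1, 2))))))), -1)) = Mul(5044, Pow(Add(-429, Add(915, Add(14, Mul(7, I, Pow(7, Rational(1, 2)))))), -1)) = Mul(5044, Pow(Add(-429, Add(929, Mul(7, I, Pow(7, Rational(1, 2))))), -1)) = Mul(5044, Pow(Add(500, Mul(7, I, Pow(7, Rational(1, 2)))), -1))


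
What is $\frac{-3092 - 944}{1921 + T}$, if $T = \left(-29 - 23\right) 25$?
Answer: $- \frac{4036}{621} \approx -6.4992$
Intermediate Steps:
$T = -1300$ ($T = \left(-52\right) 25 = -1300$)
$\frac{-3092 - 944}{1921 + T} = \frac{-3092 - 944}{1921 - 1300} = - \frac{4036}{621}$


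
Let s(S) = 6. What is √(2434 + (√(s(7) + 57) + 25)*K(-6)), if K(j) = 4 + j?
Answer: √(2384 - 6*√7) ≈ 48.663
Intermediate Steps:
√(2434 + (√(s(7) + 57) + 25)*K(-6)) = √(2434 + (√(6 + 57) + 25)*(4 - 6)) = √(2434 + (√63 + 25)*(-2)) = √(2434 + (3*√7 + 25)*(-2)) = √(2434 + (25 + 3*√7)*(-2)) = √(2434 + (-50 - 6*√7)) = √(2384 - 6*√7)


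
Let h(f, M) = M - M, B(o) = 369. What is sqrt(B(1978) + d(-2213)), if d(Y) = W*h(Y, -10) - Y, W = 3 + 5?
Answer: sqrt(2582) ≈ 50.813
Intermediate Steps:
h(f, M) = 0
W = 8
d(Y) = -Y (d(Y) = 8*0 - Y = 0 - Y = -Y)
sqrt(B(1978) + d(-2213)) = sqrt(369 - 1*(-2213)) = sqrt(369 + 2213) = sqrt(2582)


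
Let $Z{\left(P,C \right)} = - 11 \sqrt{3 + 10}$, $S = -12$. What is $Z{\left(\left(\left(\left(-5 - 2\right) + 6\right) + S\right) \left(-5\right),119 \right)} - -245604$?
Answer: $245604 - 11 \sqrt{13} \approx 2.4556 \cdot 10^{5}$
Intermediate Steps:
$Z{\left(P,C \right)} = - 11 \sqrt{13}$
$Z{\left(\left(\left(\left(-5 - 2\right) + 6\right) + S\right) \left(-5\right),119 \right)} - -245604 = - 11 \sqrt{13} - -245604 = - 11 \sqrt{13} + 245604 = 245604 - 11 \sqrt{13}$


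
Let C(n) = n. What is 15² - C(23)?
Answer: 202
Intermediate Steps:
15² - C(23) = 15² - 1*23 = 225 - 23 = 202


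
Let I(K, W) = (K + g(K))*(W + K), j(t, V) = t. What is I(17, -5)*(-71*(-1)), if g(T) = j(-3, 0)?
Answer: 11928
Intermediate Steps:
g(T) = -3
I(K, W) = (-3 + K)*(K + W) (I(K, W) = (K - 3)*(W + K) = (-3 + K)*(K + W))
I(17, -5)*(-71*(-1)) = (17² - 3*17 - 3*(-5) + 17*(-5))*(-71*(-1)) = (289 - 51 + 15 - 85)*71 = 168*71 = 11928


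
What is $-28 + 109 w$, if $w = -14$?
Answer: $-1554$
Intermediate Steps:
$-28 + 109 w = -28 + 109 \left(-14\right) = -28 - 1526 = -1554$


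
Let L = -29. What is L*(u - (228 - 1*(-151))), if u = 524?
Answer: -4205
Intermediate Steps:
L*(u - (228 - 1*(-151))) = -29*(524 - (228 - 1*(-151))) = -29*(524 - (228 + 151)) = -29*(524 - 1*379) = -29*(524 - 379) = -29*145 = -4205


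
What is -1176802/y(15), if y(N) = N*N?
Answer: -1176802/225 ≈ -5230.2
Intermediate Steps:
y(N) = N²
-1176802/y(15) = -1176802/(15²) = -1176802/225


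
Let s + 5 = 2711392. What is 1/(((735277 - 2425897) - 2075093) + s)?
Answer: -1/1054326 ≈ -9.4847e-7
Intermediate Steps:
s = 2711387 (s = -5 + 2711392 = 2711387)
1/(((735277 - 2425897) - 2075093) + s) = 1/(((735277 - 2425897) - 2075093) + 2711387) = 1/((-1690620 - 2075093) + 2711387) = 1/(-3765713 + 2711387) = 1/(-1054326) = -1/1054326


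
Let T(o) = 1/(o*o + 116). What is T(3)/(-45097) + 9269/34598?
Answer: 52250477027/195033250750 ≈ 0.26791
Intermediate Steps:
T(o) = 1/(116 + o²) (T(o) = 1/(o² + 116) = 1/(116 + o²))
T(3)/(-45097) + 9269/34598 = 1/((116 + 3²)*(-45097)) + 9269/34598 = -1/45097/(116 + 9) + 9269*(1/34598) = -1/45097/125 + 9269/34598 = (1/125)*(-1/45097) + 9269/34598 = -1/5637125 + 9269/34598 = 52250477027/195033250750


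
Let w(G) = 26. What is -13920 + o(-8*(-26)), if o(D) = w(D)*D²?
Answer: 1110944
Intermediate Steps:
o(D) = 26*D²
-13920 + o(-8*(-26)) = -13920 + 26*(-8*(-26))² = -13920 + 26*208² = -13920 + 26*43264 = -13920 + 1124864 = 1110944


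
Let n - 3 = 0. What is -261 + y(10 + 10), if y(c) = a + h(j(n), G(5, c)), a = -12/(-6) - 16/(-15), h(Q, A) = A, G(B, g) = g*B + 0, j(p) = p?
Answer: -2369/15 ≈ -157.93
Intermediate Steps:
n = 3 (n = 3 + 0 = 3)
G(B, g) = B*g (G(B, g) = B*g + 0 = B*g)
a = 46/15 (a = -12*(-1/6) - 16*(-1/15) = 2 + 16/15 = 46/15 ≈ 3.0667)
y(c) = 46/15 + 5*c
-261 + y(10 + 10) = -261 + (46/15 + 5*(10 + 10)) = -261 + (46/15 + 5*20) = -261 + (46/15 + 100) = -261 + 1546/15 = -2369/15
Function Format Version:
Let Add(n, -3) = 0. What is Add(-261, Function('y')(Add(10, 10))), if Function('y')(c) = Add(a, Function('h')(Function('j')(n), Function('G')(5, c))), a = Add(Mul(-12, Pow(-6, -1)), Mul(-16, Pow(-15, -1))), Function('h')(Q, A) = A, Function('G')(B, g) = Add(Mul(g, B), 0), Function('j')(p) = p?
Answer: Rational(-2369, 15) ≈ -157.93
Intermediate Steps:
n = 3 (n = Add(3, 0) = 3)
Function('G')(B, g) = Mul(B, g) (Function('G')(B, g) = Add(Mul(B, g), 0) = Mul(B, g))
a = Rational(46, 15) (a = Add(Mul(-12, Rational(-1, 6)), Mul(-16, Rational(-1, 15))) = Add(2, Rational(16, 15)) = Rational(46, 15) ≈ 3.0667)
Function('y')(c) = Add(Rational(46, 15), Mul(5, c))
Add(-261, Function('y')(Add(10, 10))) = Add(-261, Add(Rational(46, 15), Mul(5, Add(10, 10)))) = Add(-261, Add(Rational(46, 15), Mul(5, 20))) = Add(-261, Add(Rational(46, 15), 100)) = Add(-261, Rational(1546, 15)) = Rational(-2369, 15)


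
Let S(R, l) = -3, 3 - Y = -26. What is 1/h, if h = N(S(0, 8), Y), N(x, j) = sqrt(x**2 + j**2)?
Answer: sqrt(34)/170 ≈ 0.034300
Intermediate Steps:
Y = 29 (Y = 3 - 1*(-26) = 3 + 26 = 29)
N(x, j) = sqrt(j**2 + x**2)
h = 5*sqrt(34) (h = sqrt(29**2 + (-3)**2) = sqrt(841 + 9) = sqrt(850) = 5*sqrt(34) ≈ 29.155)
1/h = 1/(5*sqrt(34)) = sqrt(34)/170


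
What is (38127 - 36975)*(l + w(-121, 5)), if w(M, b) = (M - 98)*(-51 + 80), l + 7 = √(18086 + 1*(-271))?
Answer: -7324416 + 1152*√17815 ≈ -7.1707e+6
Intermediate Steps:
l = -7 + √17815 (l = -7 + √(18086 + 1*(-271)) = -7 + √(18086 - 271) = -7 + √17815 ≈ 126.47)
w(M, b) = -2842 + 29*M (w(M, b) = (-98 + M)*29 = -2842 + 29*M)
(38127 - 36975)*(l + w(-121, 5)) = (38127 - 36975)*((-7 + √17815) + (-2842 + 29*(-121))) = 1152*((-7 + √17815) + (-2842 - 3509)) = 1152*((-7 + √17815) - 6351) = 1152*(-6358 + √17815) = -7324416 + 1152*√17815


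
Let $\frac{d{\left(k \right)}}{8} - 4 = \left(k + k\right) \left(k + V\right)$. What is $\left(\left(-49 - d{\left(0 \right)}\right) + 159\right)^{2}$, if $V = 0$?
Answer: $6084$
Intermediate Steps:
$d{\left(k \right)} = 32 + 16 k^{2}$ ($d{\left(k \right)} = 32 + 8 \left(k + k\right) \left(k + 0\right) = 32 + 8 \cdot 2 k k = 32 + 8 \cdot 2 k^{2} = 32 + 16 k^{2}$)
$\left(\left(-49 - d{\left(0 \right)}\right) + 159\right)^{2} = \left(\left(-49 - \left(32 + 16 \cdot 0^{2}\right)\right) + 159\right)^{2} = \left(\left(-49 - \left(32 + 16 \cdot 0\right)\right) + 159\right)^{2} = \left(\left(-49 - \left(32 + 0\right)\right) + 159\right)^{2} = \left(\left(-49 - 32\right) + 159\right)^{2} = \left(-81 + 159\right)^{2} = 78^{2} = 6084$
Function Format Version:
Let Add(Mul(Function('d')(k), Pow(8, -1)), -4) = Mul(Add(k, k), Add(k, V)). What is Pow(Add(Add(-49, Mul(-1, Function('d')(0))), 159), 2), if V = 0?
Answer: 6084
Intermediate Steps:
Function('d')(k) = Add(32, Mul(16, Pow(k, 2))) (Function('d')(k) = Add(32, Mul(8, Mul(Add(k, k), Add(k, 0)))) = Add(32, Mul(8, Mul(Mul(2, k), k))) = Add(32, Mul(8, Mul(2, Pow(k, 2)))) = Add(32, Mul(16, Pow(k, 2))))
Pow(Add(Add(-49, Mul(-1, Function('d')(0))), 159), 2) = Pow(Add(Add(-49, Mul(-1, Add(32, Mul(16, Pow(0, 2))))), 159), 2) = Pow(Add(Add(-49, Mul(-1, Add(32, Mul(16, 0)))), 159), 2) = Pow(Add(Add(-49, Mul(-1, Add(32, 0))), 159), 2) = Pow(Add(Add(-49, Mul(-1, 32)), 159), 2) = Pow(Add(Add(-49, -32), 159), 2) = Pow(Add(-81, 159), 2) = Pow(78, 2) = 6084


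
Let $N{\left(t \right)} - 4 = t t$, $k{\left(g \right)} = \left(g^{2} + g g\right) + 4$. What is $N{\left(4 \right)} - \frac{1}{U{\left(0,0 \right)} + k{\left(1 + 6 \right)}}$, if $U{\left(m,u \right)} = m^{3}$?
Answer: $\frac{2039}{102} \approx 19.99$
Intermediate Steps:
$k{\left(g \right)} = 4 + 2 g^{2}$ ($k{\left(g \right)} = \left(g^{2} + g^{2}\right) + 4 = 2 g^{2} + 4 = 4 + 2 g^{2}$)
$N{\left(t \right)} = 4 + t^{2}$ ($N{\left(t \right)} = 4 + t t = 4 + t^{2}$)
$N{\left(4 \right)} - \frac{1}{U{\left(0,0 \right)} + k{\left(1 + 6 \right)}} = \left(4 + 4^{2}\right) - \frac{1}{0^{3} + \left(4 + 2 \left(1 + 6\right)^{2}\right)} = \left(4 + 16\right) - \frac{1}{0 + \left(4 + 2 \cdot 7^{2}\right)} = 20 - \frac{1}{0 + \left(4 + 2 \cdot 49\right)} = 20 - \frac{1}{0 + \left(4 + 98\right)} = 20 - \frac{1}{0 + 102} = 20 - \frac{1}{102} = \frac{2039}{102}$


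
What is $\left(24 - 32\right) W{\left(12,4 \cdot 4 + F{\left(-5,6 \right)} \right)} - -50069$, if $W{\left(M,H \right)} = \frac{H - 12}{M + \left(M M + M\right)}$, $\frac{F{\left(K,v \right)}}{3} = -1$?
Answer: $\frac{1051448}{21} \approx 50069.0$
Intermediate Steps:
$F{\left(K,v \right)} = -3$ ($F{\left(K,v \right)} = 3 \left(-1\right) = -3$)
$W{\left(M,H \right)} = \frac{-12 + H}{M^{2} + 2 M}$ ($W{\left(M,H \right)} = \frac{-12 + H}{M + \left(M^{2} + M\right)} = \frac{-12 + H}{M + \left(M + M^{2}\right)} = \frac{-12 + H}{M^{2} + 2 M}$)
$\left(24 - 32\right) W{\left(12,4 \cdot 4 + F{\left(-5,6 \right)} \right)} - -50069 = \left(24 - 32\right) \frac{-12 + \left(4 \cdot 4 - 3\right)}{12 \left(2 + 12\right)} - -50069 = \left(24 - 32\right) \frac{-12 + \left(16 - 3\right)}{12 \cdot 14} + 50069 = - 8 \cdot \frac{1}{12} \cdot \frac{1}{14} \left(-12 + 13\right) + 50069 = - 8 \cdot \frac{1}{12} \cdot \frac{1}{14} \cdot 1 + 50069 = \left(-8\right) \frac{1}{168} + 50069 = - \frac{1}{21} + 50069 = \frac{1051448}{21}$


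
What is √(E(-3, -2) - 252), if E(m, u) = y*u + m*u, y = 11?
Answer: 2*I*√67 ≈ 16.371*I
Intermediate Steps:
E(m, u) = 11*u + m*u
√(E(-3, -2) - 252) = √(-2*(11 - 3) - 252) = √(-2*8 - 252) = √(-16 - 252) = √(-268) = 2*I*√67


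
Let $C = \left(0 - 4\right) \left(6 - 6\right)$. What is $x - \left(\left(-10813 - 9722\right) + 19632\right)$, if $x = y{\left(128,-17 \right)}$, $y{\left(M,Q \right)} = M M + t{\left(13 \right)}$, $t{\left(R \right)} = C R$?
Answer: $17287$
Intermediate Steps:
$C = 0$ ($C = \left(-4\right) 0 = 0$)
$t{\left(R \right)} = 0$ ($t{\left(R \right)} = 0 R = 0$)
$y{\left(M,Q \right)} = M^{2}$ ($y{\left(M,Q \right)} = M M + 0 = M^{2} + 0 = M^{2}$)
$x = 16384$ ($x = 128^{2} = 16384$)
$x - \left(\left(-10813 - 9722\right) + 19632\right) = 16384 - \left(\left(-10813 - 9722\right) + 19632\right) = 16384 - \left(-20535 + 19632\right) = 16384 - -903 = 16384 + 903 = 17287$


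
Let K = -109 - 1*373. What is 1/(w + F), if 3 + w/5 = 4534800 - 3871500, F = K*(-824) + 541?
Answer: 1/3714194 ≈ 2.6924e-7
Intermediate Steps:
K = -482 (K = -109 - 373 = -482)
F = 397709 (F = -482*(-824) + 541 = 397168 + 541 = 397709)
w = 3316485 (w = -15 + 5*(4534800 - 3871500) = -15 + 5*663300 = -15 + 3316500 = 3316485)
1/(w + F) = 1/(3316485 + 397709) = 1/3714194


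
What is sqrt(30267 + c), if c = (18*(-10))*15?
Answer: 3*sqrt(3063) ≈ 166.03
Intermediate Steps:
c = -2700 (c = -180*15 = -2700)
sqrt(30267 + c) = sqrt(30267 - 2700) = sqrt(27567) = 3*sqrt(3063)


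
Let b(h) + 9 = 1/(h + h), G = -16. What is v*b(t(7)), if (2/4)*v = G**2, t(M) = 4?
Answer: -4544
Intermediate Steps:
b(h) = -9 + 1/(2*h) (b(h) = -9 + 1/(h + h) = -9 + 1/(2*h))
v = 512 (v = 2*(-16)**2 = 2*256 = 512)
v*b(t(7)) = 512*(-9 + (1/2)/4) = 512*(-9 + (1/2)*(1/4)) = 512*(-9 + 1/8) = 512*(-71/8) = -4544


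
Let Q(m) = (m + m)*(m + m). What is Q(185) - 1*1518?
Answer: 135382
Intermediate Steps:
Q(m) = 4*m**2 (Q(m) = (2*m)*(2*m) = 4*m**2)
Q(185) - 1*1518 = 4*185**2 - 1*1518 = 4*34225 - 1518 = 136900 - 1518 = 135382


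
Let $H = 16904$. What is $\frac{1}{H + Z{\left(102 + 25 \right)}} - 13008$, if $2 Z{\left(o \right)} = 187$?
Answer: $- \frac{442206958}{33995} \approx -13008.0$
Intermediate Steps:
$Z{\left(o \right)} = \frac{187}{2}$ ($Z{\left(o \right)} = \frac{1}{2} \cdot 187 = \frac{187}{2}$)
$\frac{1}{H + Z{\left(102 + 25 \right)}} - 13008 = \frac{1}{16904 + \frac{187}{2}} - 13008 = \frac{1}{\frac{33995}{2}} - 13008 = \frac{2}{33995} - 13008 = - \frac{442206958}{33995}$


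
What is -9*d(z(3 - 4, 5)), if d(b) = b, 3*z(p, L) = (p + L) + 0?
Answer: -12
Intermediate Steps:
z(p, L) = L/3 + p/3 (z(p, L) = ((p + L) + 0)/3 = ((L + p) + 0)/3 = (L + p)/3 = L/3 + p/3)
-9*d(z(3 - 4, 5)) = -9*((⅓)*5 + (3 - 4)/3) = -9*(5/3 + (⅓)*(-1)) = -9*(5/3 - ⅓) = -9*4/3 = -12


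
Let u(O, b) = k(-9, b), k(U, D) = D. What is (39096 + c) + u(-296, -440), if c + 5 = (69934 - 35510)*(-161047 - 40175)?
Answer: -6926827477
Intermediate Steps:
u(O, b) = b
c = -6926866133 (c = -5 + (69934 - 35510)*(-161047 - 40175) = -5 + 34424*(-201222) = -5 - 6926866128 = -6926866133)
(39096 + c) + u(-296, -440) = (39096 - 6926866133) - 440 = -6926827037 - 440 = -6926827477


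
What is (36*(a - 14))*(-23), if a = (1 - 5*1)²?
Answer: -1656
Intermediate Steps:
a = 16 (a = (1 - 5)² = (-4)² = 16)
(36*(a - 14))*(-23) = (36*(16 - 14))*(-23) = (36*2)*(-23) = 72*(-23) = -1656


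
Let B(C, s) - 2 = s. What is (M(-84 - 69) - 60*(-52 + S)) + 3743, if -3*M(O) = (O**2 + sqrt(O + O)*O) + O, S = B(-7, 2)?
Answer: -1129 + 153*I*sqrt(34) ≈ -1129.0 + 892.14*I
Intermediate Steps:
B(C, s) = 2 + s
S = 4 (S = 2 + 2 = 4)
M(O) = -O/3 - O**2/3 - sqrt(2)*O**(3/2)/3 (M(O) = -((O**2 + sqrt(O + O)*O) + O)/3 = -((O**2 + sqrt(2*O)*O) + O)/3 = -((O**2 + (sqrt(2)*sqrt(O))*O) + O)/3 = -((O**2 + sqrt(2)*O**(3/2)) + O)/3 = -(O + O**2 + sqrt(2)*O**(3/2))/3 = -O/3 - O**2/3 - sqrt(2)*O**(3/2)/3)
(M(-84 - 69) - 60*(-52 + S)) + 3743 = ((-(-84 - 69)/3 - (-84 - 69)**2/3 - sqrt(2)*(-84 - 69)**(3/2)/3) - 60*(-52 + 4)) + 3743 = ((-1/3*(-153) - 1/3*(-153)**2 - sqrt(2)*(-153)**(3/2)/3) - 60*(-48)) + 3743 = ((51 - 1/3*23409 - sqrt(2)*(-459*I*sqrt(17))/3) + 2880) + 3743 = ((51 - 7803 + 153*I*sqrt(34)) + 2880) + 3743 = ((-7752 + 153*I*sqrt(34)) + 2880) + 3743 = (-4872 + 153*I*sqrt(34)) + 3743 = -1129 + 153*I*sqrt(34)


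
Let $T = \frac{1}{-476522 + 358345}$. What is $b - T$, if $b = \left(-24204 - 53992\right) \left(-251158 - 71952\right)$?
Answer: $\frac{2985849394072121}{118177} \approx 2.5266 \cdot 10^{10}$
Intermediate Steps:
$b = 25265909560$ ($b = \left(-78196\right) \left(-323110\right) = 25265909560$)
$T = - \frac{1}{118177}$ ($T = \frac{1}{-118177} = - \frac{1}{118177} \approx -8.4619 \cdot 10^{-6}$)
$b - T = 25265909560 - - \frac{1}{118177} = 25265909560 + \frac{1}{118177} = \frac{2985849394072121}{118177}$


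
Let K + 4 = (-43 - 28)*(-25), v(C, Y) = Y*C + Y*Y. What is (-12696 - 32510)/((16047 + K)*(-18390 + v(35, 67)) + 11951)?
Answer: 45206/205892857 ≈ 0.00021956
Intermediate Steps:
v(C, Y) = Y² + C*Y (v(C, Y) = C*Y + Y² = Y² + C*Y)
K = 1771 (K = -4 + (-43 - 28)*(-25) = -4 - 71*(-25) = -4 + 1775 = 1771)
(-12696 - 32510)/((16047 + K)*(-18390 + v(35, 67)) + 11951) = (-12696 - 32510)/((16047 + 1771)*(-18390 + 67*(35 + 67)) + 11951) = -45206/(17818*(-18390 + 67*102) + 11951) = -45206/(17818*(-18390 + 6834) + 11951) = -45206/(17818*(-11556) + 11951) = -45206/(-205904808 + 11951) = -45206/(-205892857) = -45206*(-1/205892857) = 45206/205892857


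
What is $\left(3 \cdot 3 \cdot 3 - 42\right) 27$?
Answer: $-405$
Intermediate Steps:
$\left(3 \cdot 3 \cdot 3 - 42\right) 27 = \left(9 \cdot 3 - 42\right) 27 = \left(27 - 42\right) 27 = \left(-15\right) 27 = -405$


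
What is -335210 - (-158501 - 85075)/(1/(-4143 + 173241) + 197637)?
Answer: -11202684194330222/33420021427 ≈ -3.3521e+5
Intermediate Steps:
-335210 - (-158501 - 85075)/(1/(-4143 + 173241) + 197637) = -335210 - (-243576)/(1/169098 + 197637) = -335210 - (-243576)/33420021427/169098 = -335210 - (-243576)*169098/33420021427 = -335210 - 1*(-41188214448/33420021427) = -335210 + 41188214448/33420021427 = -11202684194330222/33420021427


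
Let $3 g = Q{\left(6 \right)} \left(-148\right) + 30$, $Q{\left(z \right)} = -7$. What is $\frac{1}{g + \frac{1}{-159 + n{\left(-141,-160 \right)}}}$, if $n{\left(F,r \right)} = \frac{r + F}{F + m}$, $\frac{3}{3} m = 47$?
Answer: $\frac{43935}{15611288} \approx 0.0028143$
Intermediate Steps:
$m = 47$
$g = \frac{1066}{3}$ ($g = \frac{\left(-7\right) \left(-148\right) + 30}{3} = \frac{1036 + 30}{3} = \frac{1}{3} \cdot 1066 = \frac{1066}{3} \approx 355.33$)
$n{\left(F,r \right)} = \frac{F + r}{47 + F}$ ($n{\left(F,r \right)} = \frac{r + F}{F + 47} = \frac{F + r}{47 + F}$)
$\frac{1}{g + \frac{1}{-159 + n{\left(-141,-160 \right)}}} = \frac{1}{\frac{1066}{3} + \frac{1}{-159 + \frac{-141 - 160}{47 - 141}}} = \frac{1}{\frac{1066}{3} + \frac{1}{-159 + \frac{1}{-94} \left(-301\right)}} = \frac{1}{\frac{1066}{3} + \frac{1}{-159 - - \frac{301}{94}}} = \frac{1}{\frac{1066}{3} + \frac{1}{-159 + \frac{301}{94}}} = \frac{1}{\frac{1066}{3} + \frac{1}{- \frac{14645}{94}}} = \frac{1}{\frac{1066}{3} - \frac{94}{14645}} = \frac{1}{\frac{15611288}{43935}} = \frac{43935}{15611288}$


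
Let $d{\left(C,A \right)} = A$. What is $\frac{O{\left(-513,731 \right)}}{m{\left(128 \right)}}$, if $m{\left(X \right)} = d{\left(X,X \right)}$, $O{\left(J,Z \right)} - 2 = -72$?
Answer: $- \frac{35}{64} \approx -0.54688$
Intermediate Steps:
$O{\left(J,Z \right)} = -70$ ($O{\left(J,Z \right)} = 2 - 72 = -70$)
$m{\left(X \right)} = X$
$\frac{O{\left(-513,731 \right)}}{m{\left(128 \right)}} = - \frac{70}{128} = \left(-70\right) \frac{1}{128} = - \frac{35}{64}$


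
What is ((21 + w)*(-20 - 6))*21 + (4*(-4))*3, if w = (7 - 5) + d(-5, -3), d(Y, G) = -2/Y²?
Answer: -314058/25 ≈ -12562.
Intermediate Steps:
d(Y, G) = -2/Y²
w = 48/25 (w = (7 - 5) - 2/(-5)² = 2 - 2*1/25 = 2 - 2/25 = 48/25 ≈ 1.9200)
((21 + w)*(-20 - 6))*21 + (4*(-4))*3 = ((21 + 48/25)*(-20 - 6))*21 + (4*(-4))*3 = ((573/25)*(-26))*21 - 16*3 = -14898/25*21 - 48 = -312858/25 - 48 = -314058/25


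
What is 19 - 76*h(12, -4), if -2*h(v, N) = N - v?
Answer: -589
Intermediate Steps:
h(v, N) = v/2 - N/2 (h(v, N) = -(N - v)/2 = v/2 - N/2)
19 - 76*h(12, -4) = 19 - 76*((1/2)*12 - 1/2*(-4)) = 19 - 76*(6 + 2) = 19 - 76*8 = 19 - 608 = -589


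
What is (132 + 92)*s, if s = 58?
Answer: 12992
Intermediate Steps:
(132 + 92)*s = (132 + 92)*58 = 224*58 = 12992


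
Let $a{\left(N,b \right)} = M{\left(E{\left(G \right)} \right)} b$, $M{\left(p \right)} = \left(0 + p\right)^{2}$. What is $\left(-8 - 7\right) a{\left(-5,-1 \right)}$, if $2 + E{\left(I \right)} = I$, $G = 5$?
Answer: $135$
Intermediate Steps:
$E{\left(I \right)} = -2 + I$
$M{\left(p \right)} = p^{2}$
$a{\left(N,b \right)} = 9 b$ ($a{\left(N,b \right)} = \left(-2 + 5\right)^{2} b = 3^{2} b = 9 b$)
$\left(-8 - 7\right) a{\left(-5,-1 \right)} = \left(-8 - 7\right) 9 \left(-1\right) = \left(-15\right) \left(-9\right) = 135$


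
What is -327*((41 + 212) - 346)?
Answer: 30411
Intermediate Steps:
-327*((41 + 212) - 346) = -327*(253 - 346) = -327*(-93) = 30411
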